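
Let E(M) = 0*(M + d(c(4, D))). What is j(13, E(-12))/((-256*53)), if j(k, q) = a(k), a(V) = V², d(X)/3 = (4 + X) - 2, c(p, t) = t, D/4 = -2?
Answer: -169/13568 ≈ -0.012456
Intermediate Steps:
D = -8 (D = 4*(-2) = -8)
d(X) = 6 + 3*X (d(X) = 3*((4 + X) - 2) = 3*(2 + X) = 6 + 3*X)
E(M) = 0 (E(M) = 0*(M + (6 + 3*(-8))) = 0*(M + (6 - 24)) = 0*(M - 18) = 0*(-18 + M) = 0)
j(k, q) = k²
j(13, E(-12))/((-256*53)) = 13²/((-256*53)) = 169/(-13568) = 169*(-1/13568) = -169/13568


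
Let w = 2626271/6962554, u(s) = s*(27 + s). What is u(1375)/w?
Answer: 13422063473500/2626271 ≈ 5.1107e+6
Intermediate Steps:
w = 2626271/6962554 (w = 2626271*(1/6962554) = 2626271/6962554 ≈ 0.37720)
u(1375)/w = (1375*(27 + 1375))/(2626271/6962554) = (1375*1402)*(6962554/2626271) = 1927750*(6962554/2626271) = 13422063473500/2626271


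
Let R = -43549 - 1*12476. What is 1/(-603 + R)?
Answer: -1/56628 ≈ -1.7659e-5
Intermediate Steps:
R = -56025 (R = -43549 - 12476 = -56025)
1/(-603 + R) = 1/(-603 - 56025) = 1/(-56628) = -1/56628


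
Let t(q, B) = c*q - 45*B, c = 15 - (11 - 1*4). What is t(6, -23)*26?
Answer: 28158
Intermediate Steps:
c = 8 (c = 15 - (11 - 4) = 15 - 1*7 = 15 - 7 = 8)
t(q, B) = -45*B + 8*q (t(q, B) = 8*q - 45*B = -45*B + 8*q)
t(6, -23)*26 = (-45*(-23) + 8*6)*26 = (1035 + 48)*26 = 1083*26 = 28158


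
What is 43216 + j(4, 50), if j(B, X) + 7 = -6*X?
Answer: 42909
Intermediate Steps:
j(B, X) = -7 - 6*X
43216 + j(4, 50) = 43216 + (-7 - 6*50) = 43216 + (-7 - 300) = 43216 - 307 = 42909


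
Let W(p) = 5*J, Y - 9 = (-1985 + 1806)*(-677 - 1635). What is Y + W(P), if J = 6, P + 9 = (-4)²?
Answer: 413887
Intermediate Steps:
P = 7 (P = -9 + (-4)² = -9 + 16 = 7)
Y = 413857 (Y = 9 + (-1985 + 1806)*(-677 - 1635) = 9 - 179*(-2312) = 9 + 413848 = 413857)
W(p) = 30 (W(p) = 5*6 = 30)
Y + W(P) = 413857 + 30 = 413887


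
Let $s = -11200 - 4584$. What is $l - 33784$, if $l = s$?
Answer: $-49568$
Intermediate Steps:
$s = -15784$
$l = -15784$
$l - 33784 = -15784 - 33784 = -49568$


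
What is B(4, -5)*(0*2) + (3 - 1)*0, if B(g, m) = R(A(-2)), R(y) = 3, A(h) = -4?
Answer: 0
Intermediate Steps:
B(g, m) = 3
B(4, -5)*(0*2) + (3 - 1)*0 = 3*(0*2) + (3 - 1)*0 = 3*0 + 2*0 = 0 + 0 = 0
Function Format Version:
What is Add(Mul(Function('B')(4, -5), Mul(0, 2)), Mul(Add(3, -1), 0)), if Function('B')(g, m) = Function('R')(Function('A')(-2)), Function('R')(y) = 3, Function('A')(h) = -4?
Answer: 0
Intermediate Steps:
Function('B')(g, m) = 3
Add(Mul(Function('B')(4, -5), Mul(0, 2)), Mul(Add(3, -1), 0)) = Add(Mul(3, Mul(0, 2)), Mul(Add(3, -1), 0)) = Add(Mul(3, 0), Mul(2, 0)) = Add(0, 0) = 0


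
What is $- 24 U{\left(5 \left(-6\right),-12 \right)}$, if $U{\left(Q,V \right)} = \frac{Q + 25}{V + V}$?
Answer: $-5$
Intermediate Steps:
$U{\left(Q,V \right)} = \frac{25 + Q}{2 V}$
$- 24 U{\left(5 \left(-6\right),-12 \right)} = - 24 \frac{25 + 5 \left(-6\right)}{2 \left(-12\right)} = - 24 \cdot \frac{1}{2} \left(- \frac{1}{12}\right) \left(25 - 30\right) = - 24 \cdot \frac{1}{2} \left(- \frac{1}{12}\right) \left(-5\right) = \left(-24\right) \frac{5}{24} = -5$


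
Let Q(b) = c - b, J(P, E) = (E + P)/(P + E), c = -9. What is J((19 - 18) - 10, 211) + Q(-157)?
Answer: 149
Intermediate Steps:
J(P, E) = 1 (J(P, E) = (E + P)/(E + P) = 1)
Q(b) = -9 - b
J((19 - 18) - 10, 211) + Q(-157) = 1 + (-9 - 1*(-157)) = 1 + (-9 + 157) = 1 + 148 = 149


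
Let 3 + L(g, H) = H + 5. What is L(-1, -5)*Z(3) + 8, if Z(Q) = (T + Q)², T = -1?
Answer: -4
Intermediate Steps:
L(g, H) = 2 + H (L(g, H) = -3 + (H + 5) = -3 + (5 + H) = 2 + H)
Z(Q) = (-1 + Q)²
L(-1, -5)*Z(3) + 8 = (2 - 5)*(-1 + 3)² + 8 = -3*2² + 8 = -3*4 + 8 = -12 + 8 = -4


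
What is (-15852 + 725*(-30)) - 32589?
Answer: -70191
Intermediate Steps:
(-15852 + 725*(-30)) - 32589 = (-15852 - 21750) - 32589 = -37602 - 32589 = -70191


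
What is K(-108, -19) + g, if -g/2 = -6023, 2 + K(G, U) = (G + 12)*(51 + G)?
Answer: 17516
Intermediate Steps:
K(G, U) = -2 + (12 + G)*(51 + G) (K(G, U) = -2 + (G + 12)*(51 + G) = -2 + (12 + G)*(51 + G))
g = 12046 (g = -2*(-6023) = 12046)
K(-108, -19) + g = (610 + (-108)² + 63*(-108)) + 12046 = (610 + 11664 - 6804) + 12046 = 5470 + 12046 = 17516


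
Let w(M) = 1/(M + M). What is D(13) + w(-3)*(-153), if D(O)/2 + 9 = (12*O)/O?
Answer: 63/2 ≈ 31.500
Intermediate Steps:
D(O) = 6 (D(O) = -18 + 2*((12*O)/O) = -18 + 2*12 = -18 + 24 = 6)
w(M) = 1/(2*M)
D(13) + w(-3)*(-153) = 6 + ((1/2)/(-3))*(-153) = 6 + ((1/2)*(-1/3))*(-153) = 6 - 1/6*(-153) = 6 + 51/2 = 63/2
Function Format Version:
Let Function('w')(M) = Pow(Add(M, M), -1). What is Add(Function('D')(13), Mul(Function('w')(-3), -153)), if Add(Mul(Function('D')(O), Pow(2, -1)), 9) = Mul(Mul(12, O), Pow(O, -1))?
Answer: Rational(63, 2) ≈ 31.500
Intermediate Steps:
Function('D')(O) = 6 (Function('D')(O) = Add(-18, Mul(2, Mul(Mul(12, O), Pow(O, -1)))) = Add(-18, Mul(2, 12)) = Add(-18, 24) = 6)
Function('w')(M) = Mul(Rational(1, 2), Pow(M, -1)) (Function('w')(M) = Pow(Mul(2, M), -1) = Mul(Rational(1, 2), Pow(M, -1)))
Add(Function('D')(13), Mul(Function('w')(-3), -153)) = Add(6, Mul(Mul(Rational(1, 2), Pow(-3, -1)), -153)) = Add(6, Mul(Mul(Rational(1, 2), Rational(-1, 3)), -153)) = Add(6, Mul(Rational(-1, 6), -153)) = Add(6, Rational(51, 2)) = Rational(63, 2)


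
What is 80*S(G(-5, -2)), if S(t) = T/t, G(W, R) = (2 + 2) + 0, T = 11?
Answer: 220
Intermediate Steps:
G(W, R) = 4 (G(W, R) = 4 + 0 = 4)
S(t) = 11/t
80*S(G(-5, -2)) = 80*(11/4) = 220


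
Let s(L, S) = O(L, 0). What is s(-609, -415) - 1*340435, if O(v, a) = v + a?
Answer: -341044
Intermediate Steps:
O(v, a) = a + v
s(L, S) = L (s(L, S) = 0 + L = L)
s(-609, -415) - 1*340435 = -609 - 1*340435 = -609 - 340435 = -341044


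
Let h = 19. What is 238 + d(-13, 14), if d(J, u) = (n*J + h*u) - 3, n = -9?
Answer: 618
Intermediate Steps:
d(J, u) = -3 - 9*J + 19*u (d(J, u) = (-9*J + 19*u) - 3 = -3 - 9*J + 19*u)
238 + d(-13, 14) = 238 + (-3 - 9*(-13) + 19*14) = 238 + (-3 + 117 + 266) = 238 + 380 = 618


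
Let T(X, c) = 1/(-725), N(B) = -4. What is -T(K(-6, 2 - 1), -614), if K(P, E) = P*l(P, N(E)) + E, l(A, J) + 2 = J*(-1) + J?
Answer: 1/725 ≈ 0.0013793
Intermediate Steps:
l(A, J) = -2 (l(A, J) = -2 + (J*(-1) + J) = -2 + (-J + J) = -2 + 0 = -2)
K(P, E) = E - 2*P (K(P, E) = P*(-2) + E = -2*P + E = E - 2*P)
T(X, c) = -1/725
-T(K(-6, 2 - 1), -614) = -1*(-1/725) = 1/725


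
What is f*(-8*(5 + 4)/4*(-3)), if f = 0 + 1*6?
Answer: 324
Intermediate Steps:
f = 6 (f = 0 + 6 = 6)
f*(-8*(5 + 4)/4*(-3)) = 6*(-8*(5 + 4)/4*(-3)) = 6*(-72/4*(-3)) = 6*(-8*9/4*(-3)) = 6*(-18*(-3)) = 6*54 = 324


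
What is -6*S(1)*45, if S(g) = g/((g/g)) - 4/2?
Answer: 270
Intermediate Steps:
S(g) = -2 + g (S(g) = g/1 - 4*½ = g*1 - 2 = g - 2 = -2 + g)
-6*S(1)*45 = -6*(-2 + 1)*45 = -6*(-1)*45 = 6*45 = 270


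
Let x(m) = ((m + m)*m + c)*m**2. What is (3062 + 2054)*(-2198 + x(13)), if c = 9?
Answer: 288772620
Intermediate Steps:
x(m) = m**2*(9 + 2*m**2) (x(m) = ((m + m)*m + 9)*m**2 = ((2*m)*m + 9)*m**2 = (2*m**2 + 9)*m**2 = (9 + 2*m**2)*m**2 = m**2*(9 + 2*m**2))
(3062 + 2054)*(-2198 + x(13)) = (3062 + 2054)*(-2198 + 13**2*(9 + 2*13**2)) = 5116*(-2198 + 169*(9 + 2*169)) = 5116*(-2198 + 169*(9 + 338)) = 5116*(-2198 + 169*347) = 5116*(-2198 + 58643) = 5116*56445 = 288772620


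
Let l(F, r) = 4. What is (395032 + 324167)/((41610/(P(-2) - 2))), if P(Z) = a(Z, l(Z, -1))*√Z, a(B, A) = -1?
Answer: -239733/6935 - 239733*I*√2/13870 ≈ -34.569 - 24.444*I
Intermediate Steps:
P(Z) = -√Z
(395032 + 324167)/((41610/(P(-2) - 2))) = (395032 + 324167)/((41610/(-√(-2) - 2))) = 719199/((41610/(-I*√2 - 2))) = 719199/((41610/(-2 - I*√2))) = 719199*(-1/20805 - I*√2/41610) = -239733/6935 - 239733*I*√2/13870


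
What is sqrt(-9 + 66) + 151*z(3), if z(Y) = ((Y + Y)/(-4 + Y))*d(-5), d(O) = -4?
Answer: 3624 + sqrt(57) ≈ 3631.6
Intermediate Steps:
z(Y) = -8*Y/(-4 + Y) (z(Y) = ((Y + Y)/(-4 + Y))*(-4) = ((2*Y)/(-4 + Y))*(-4) = (2*Y/(-4 + Y))*(-4) = -8*Y/(-4 + Y))
sqrt(-9 + 66) + 151*z(3) = sqrt(-9 + 66) + 151*(-8*3/(-4 + 3)) = sqrt(57) + 151*(-8*3/(-1)) = sqrt(57) + 151*(-8*3*(-1)) = sqrt(57) + 151*24 = sqrt(57) + 3624 = 3624 + sqrt(57)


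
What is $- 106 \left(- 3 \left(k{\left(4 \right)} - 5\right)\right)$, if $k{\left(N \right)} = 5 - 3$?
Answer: $-954$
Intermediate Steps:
$k{\left(N \right)} = 2$
$- 106 \left(- 3 \left(k{\left(4 \right)} - 5\right)\right) = - 106 \left(- 3 \left(2 - 5\right)\right) = - 106 \left(\left(-3\right) \left(-3\right)\right) = \left(-106\right) 9 = -954$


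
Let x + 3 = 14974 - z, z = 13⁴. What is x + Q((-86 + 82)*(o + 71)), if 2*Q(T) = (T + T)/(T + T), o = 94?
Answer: -27179/2 ≈ -13590.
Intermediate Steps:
z = 28561
Q(T) = ½ (Q(T) = ((T + T)/(T + T))/2 = ((2*T)/((2*T)))/2 = ((2*T)*(1/(2*T)))/2 = (½)*1 = ½)
x = -13590 (x = -3 + (14974 - 1*28561) = -3 + (14974 - 28561) = -3 - 13587 = -13590)
x + Q((-86 + 82)*(o + 71)) = -13590 + ½ = -27179/2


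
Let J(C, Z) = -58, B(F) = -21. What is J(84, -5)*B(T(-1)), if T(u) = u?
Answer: 1218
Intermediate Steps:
J(84, -5)*B(T(-1)) = -58*(-21) = 1218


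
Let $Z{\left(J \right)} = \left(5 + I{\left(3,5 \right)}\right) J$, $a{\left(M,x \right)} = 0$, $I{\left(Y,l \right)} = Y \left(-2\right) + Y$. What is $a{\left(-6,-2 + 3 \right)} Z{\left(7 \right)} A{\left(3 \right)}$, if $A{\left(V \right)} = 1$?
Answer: $0$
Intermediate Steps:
$I{\left(Y,l \right)} = - Y$ ($I{\left(Y,l \right)} = - 2 Y + Y = - Y$)
$Z{\left(J \right)} = 2 J$ ($Z{\left(J \right)} = \left(5 - 3\right) J = 2 J$)
$a{\left(-6,-2 + 3 \right)} Z{\left(7 \right)} A{\left(3 \right)} = 0 \cdot 2 \cdot 7 \cdot 1 = 0 \cdot 14 \cdot 1 = 0 \cdot 1 = 0$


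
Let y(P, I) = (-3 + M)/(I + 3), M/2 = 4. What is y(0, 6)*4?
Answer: 20/9 ≈ 2.2222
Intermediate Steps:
M = 8 (M = 2*4 = 8)
y(P, I) = 5/(3 + I) (y(P, I) = (-3 + 8)/(I + 3) = 5/(3 + I))
y(0, 6)*4 = (5/(3 + 6))*4 = (5/9)*4 = 20/9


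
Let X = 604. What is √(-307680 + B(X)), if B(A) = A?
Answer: 2*I*√76769 ≈ 554.14*I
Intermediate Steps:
√(-307680 + B(X)) = √(-307680 + 604) = √(-307076) = 2*I*√76769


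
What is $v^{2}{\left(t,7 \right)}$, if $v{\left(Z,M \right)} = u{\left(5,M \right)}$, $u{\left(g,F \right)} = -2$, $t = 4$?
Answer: $4$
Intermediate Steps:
$v{\left(Z,M \right)} = -2$
$v^{2}{\left(t,7 \right)} = \left(-2\right)^{2} = 4$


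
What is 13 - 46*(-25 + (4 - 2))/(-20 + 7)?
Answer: -889/13 ≈ -68.385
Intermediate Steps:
13 - 46*(-25 + (4 - 2))/(-20 + 7) = 13 - 46*(-25 + 2)/(-13) = 13 - (-1058)*(-1)/13 = 13 - 46*23/13 = 13 - 1058/13 = -889/13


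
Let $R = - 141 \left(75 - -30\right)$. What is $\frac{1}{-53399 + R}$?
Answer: $- \frac{1}{68204} \approx -1.4662 \cdot 10^{-5}$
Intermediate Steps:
$R = -14805$ ($R = - 141 \left(75 + 30\right) = \left(-141\right) 105 = -14805$)
$\frac{1}{-53399 + R} = \frac{1}{-53399 - 14805} = \frac{1}{-68204} = - \frac{1}{68204}$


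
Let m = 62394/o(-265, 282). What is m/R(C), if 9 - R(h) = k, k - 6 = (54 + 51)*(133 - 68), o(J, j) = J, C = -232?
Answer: 10399/301305 ≈ 0.034513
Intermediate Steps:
k = 6831 (k = 6 + (54 + 51)*(133 - 68) = 6 + 105*65 = 6 + 6825 = 6831)
R(h) = -6822 (R(h) = 9 - 1*6831 = 9 - 6831 = -6822)
m = -62394/265 (m = 62394/(-265) = 62394*(-1/265) = -62394/265 ≈ -235.45)
m/R(C) = -62394/265/(-6822) = -62394/265*(-1/6822) = 10399/301305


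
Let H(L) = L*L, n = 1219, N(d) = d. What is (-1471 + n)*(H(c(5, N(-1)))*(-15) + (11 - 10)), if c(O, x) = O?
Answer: 94248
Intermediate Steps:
H(L) = L²
(-1471 + n)*(H(c(5, N(-1)))*(-15) + (11 - 10)) = (-1471 + 1219)*(5²*(-15) + (11 - 10)) = -252*(25*(-15) + 1) = -252*(-375 + 1) = -252*(-374) = 94248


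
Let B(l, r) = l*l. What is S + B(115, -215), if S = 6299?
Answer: 19524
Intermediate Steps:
B(l, r) = l**2
S + B(115, -215) = 6299 + 115**2 = 6299 + 13225 = 19524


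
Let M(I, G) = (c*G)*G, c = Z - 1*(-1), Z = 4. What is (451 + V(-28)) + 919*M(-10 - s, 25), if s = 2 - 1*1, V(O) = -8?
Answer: 2872318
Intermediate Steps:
c = 5 (c = 4 - 1*(-1) = 4 + 1 = 5)
s = 1 (s = 2 - 1 = 1)
M(I, G) = 5*G² (M(I, G) = (5*G)*G = 5*G²)
(451 + V(-28)) + 919*M(-10 - s, 25) = (451 - 8) + 919*(5*25²) = 443 + 919*(5*625) = 443 + 919*3125 = 443 + 2871875 = 2872318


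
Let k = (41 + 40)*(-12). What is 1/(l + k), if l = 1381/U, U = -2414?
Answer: -2414/2347789 ≈ -0.0010282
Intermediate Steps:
k = -972 (k = 81*(-12) = -972)
l = -1381/2414 (l = 1381/(-2414) = 1381*(-1/2414) = -1381/2414 ≈ -0.57208)
1/(l + k) = 1/(-1381/2414 - 972) = 1/(-2347789/2414) = -2414/2347789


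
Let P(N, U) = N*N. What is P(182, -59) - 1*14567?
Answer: 18557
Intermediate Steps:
P(N, U) = N²
P(182, -59) - 1*14567 = 182² - 1*14567 = 33124 - 14567 = 18557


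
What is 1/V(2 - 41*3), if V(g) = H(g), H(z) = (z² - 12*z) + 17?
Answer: 1/16110 ≈ 6.2073e-5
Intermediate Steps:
H(z) = 17 + z² - 12*z
V(g) = 17 + g² - 12*g
1/V(2 - 41*3) = 1/(17 + (2 - 41*3)² - 12*(2 - 41*3)) = 1/(17 + (2 - 1*123)² - 12*(2 - 1*123)) = 1/(17 + (2 - 123)² - 12*(2 - 123)) = 1/(17 + (-121)² - 12*(-121)) = 1/(17 + 14641 + 1452) = 1/16110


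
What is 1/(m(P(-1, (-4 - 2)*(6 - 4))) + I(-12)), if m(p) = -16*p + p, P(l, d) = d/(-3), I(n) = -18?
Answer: -1/78 ≈ -0.012821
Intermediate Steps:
P(l, d) = -d/3 (P(l, d) = d*(-1/3) = -d/3)
m(p) = -15*p
1/(m(P(-1, (-4 - 2)*(6 - 4))) + I(-12)) = 1/(-(-5)*(-4 - 2)*(6 - 4) - 18) = 1/(-(-5)*(-6*2) - 18) = 1/(-(-5)*(-12) - 18) = 1/(-15*4 - 18) = 1/(-60 - 18) = 1/(-78) = -1/78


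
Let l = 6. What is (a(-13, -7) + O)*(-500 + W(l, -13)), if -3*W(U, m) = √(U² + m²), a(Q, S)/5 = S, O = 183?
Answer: -74000 - 148*√205/3 ≈ -74706.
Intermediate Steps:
a(Q, S) = 5*S
W(U, m) = -√(U² + m²)/3
(a(-13, -7) + O)*(-500 + W(l, -13)) = (5*(-7) + 183)*(-500 - √(6² + (-13)²)/3) = (-35 + 183)*(-500 - √(36 + 169)/3) = 148*(-500 - √205/3) = -74000 - 148*√205/3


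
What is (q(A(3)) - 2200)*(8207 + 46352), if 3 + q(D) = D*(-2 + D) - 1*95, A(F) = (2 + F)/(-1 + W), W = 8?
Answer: -6145907673/49 ≈ -1.2543e+8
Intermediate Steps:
A(F) = 2/7 + F/7 (A(F) = (2 + F)/(-1 + 8) = (2 + F)/7 = (2 + F)*(⅐) = 2/7 + F/7)
q(D) = -98 + D*(-2 + D) (q(D) = -3 + (D*(-2 + D) - 1*95) = -3 + (D*(-2 + D) - 95) = -3 + (-95 + D*(-2 + D)) = -98 + D*(-2 + D))
(q(A(3)) - 2200)*(8207 + 46352) = ((-98 + (2/7 + (⅐)*3)² - 2*(2/7 + (⅐)*3)) - 2200)*(8207 + 46352) = ((-98 + (2/7 + 3/7)² - 2*(2/7 + 3/7)) - 2200)*54559 = ((-98 + (5/7)² - 2*5/7) - 2200)*54559 = ((-98 + 25/49 - 10/7) - 2200)*54559 = (-4847/49 - 2200)*54559 = -112647/49*54559 = -6145907673/49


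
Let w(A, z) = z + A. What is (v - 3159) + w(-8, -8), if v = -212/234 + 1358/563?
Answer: -209041217/65871 ≈ -3173.5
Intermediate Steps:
w(A, z) = A + z
v = 99208/65871 (v = -212*1/234 + 1358*(1/563) = -106/117 + 1358/563 = 99208/65871 ≈ 1.5061)
(v - 3159) + w(-8, -8) = (99208/65871 - 3159) + (-8 - 8) = -207987281/65871 - 16 = -209041217/65871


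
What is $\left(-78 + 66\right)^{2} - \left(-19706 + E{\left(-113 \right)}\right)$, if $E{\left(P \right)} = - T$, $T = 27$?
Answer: $19877$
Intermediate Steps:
$E{\left(P \right)} = -27$ ($E{\left(P \right)} = \left(-1\right) 27 = -27$)
$\left(-78 + 66\right)^{2} - \left(-19706 + E{\left(-113 \right)}\right) = \left(-78 + 66\right)^{2} - \left(-19706 - 27\right) = \left(-12\right)^{2} - -19733 = 144 + 19733 = 19877$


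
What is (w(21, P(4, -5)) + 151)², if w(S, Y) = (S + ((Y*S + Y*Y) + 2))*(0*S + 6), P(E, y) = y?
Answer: 36481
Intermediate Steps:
w(S, Y) = 12 + 6*S + 6*Y² + 6*S*Y (w(S, Y) = (S + ((S*Y + Y²) + 2))*(0 + 6) = (S + ((Y² + S*Y) + 2))*6 = (S + (2 + Y² + S*Y))*6 = (2 + S + Y² + S*Y)*6 = 12 + 6*S + 6*Y² + 6*S*Y)
(w(21, P(4, -5)) + 151)² = ((12 + 6*21 + 6*(-5)² + 6*21*(-5)) + 151)² = ((12 + 126 + 6*25 - 630) + 151)² = ((12 + 126 + 150 - 630) + 151)² = (-342 + 151)² = (-191)² = 36481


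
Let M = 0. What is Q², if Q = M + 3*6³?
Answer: 419904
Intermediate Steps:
Q = 648 (Q = 0 + 3*6³ = 0 + 3*216 = 0 + 648 = 648)
Q² = 648² = 419904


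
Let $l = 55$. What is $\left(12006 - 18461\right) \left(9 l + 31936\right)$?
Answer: $-209342105$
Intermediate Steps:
$\left(12006 - 18461\right) \left(9 l + 31936\right) = \left(12006 - 18461\right) \left(9 \cdot 55 + 31936\right) = - 6455 \left(495 + 31936\right) = \left(-6455\right) 32431 = -209342105$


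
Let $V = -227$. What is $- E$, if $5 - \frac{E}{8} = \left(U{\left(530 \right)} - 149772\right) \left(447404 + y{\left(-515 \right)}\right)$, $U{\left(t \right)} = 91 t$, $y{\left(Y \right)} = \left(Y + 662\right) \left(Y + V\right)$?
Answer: $-274837638920$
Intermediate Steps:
$y{\left(Y \right)} = \left(-227 + Y\right) \left(662 + Y\right)$ ($y{\left(Y \right)} = \left(Y + 662\right) \left(Y - 227\right) = \left(662 + Y\right) \left(-227 + Y\right) = \left(-227 + Y\right) \left(662 + Y\right)$)
$E = 274837638920$ ($E = 40 - 8 \left(91 \cdot 530 - 149772\right) \left(447404 + \left(-150274 + \left(-515\right)^{2} + 435 \left(-515\right)\right)\right) = 40 - 8 \left(48230 - 149772\right) \left(447404 - 109074\right) = 40 - 8 \left(- 101542 \left(447404 - 109074\right)\right) = 40 - 8 \left(\left(-101542\right) 338330\right) = 40 - -274837638880 = 40 + 274837638880 = 274837638920$)
$- E = \left(-1\right) 274837638920 = -274837638920$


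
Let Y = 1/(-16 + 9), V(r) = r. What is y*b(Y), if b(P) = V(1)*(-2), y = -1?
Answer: 2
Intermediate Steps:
Y = -1/7 (Y = 1/(-7) = -1/7 ≈ -0.14286)
b(P) = -2 (b(P) = 1*(-2) = -2)
y*b(Y) = -1*(-2) = 2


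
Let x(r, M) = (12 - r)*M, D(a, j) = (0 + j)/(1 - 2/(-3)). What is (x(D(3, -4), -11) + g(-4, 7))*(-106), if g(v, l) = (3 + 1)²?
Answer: 75472/5 ≈ 15094.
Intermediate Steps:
g(v, l) = 16 (g(v, l) = 4² = 16)
D(a, j) = 3*j/5 (D(a, j) = j/(1 - 2*(-⅓)) = j/(1 + ⅔) = j/(5/3) = j*(⅗) = 3*j/5)
x(r, M) = M*(12 - r)
(x(D(3, -4), -11) + g(-4, 7))*(-106) = (-11*(12 - 3*(-4)/5) + 16)*(-106) = (-11*(12 - 1*(-12/5)) + 16)*(-106) = (-11*(12 + 12/5) + 16)*(-106) = (-11*72/5 + 16)*(-106) = (-792/5 + 16)*(-106) = -712/5*(-106) = 75472/5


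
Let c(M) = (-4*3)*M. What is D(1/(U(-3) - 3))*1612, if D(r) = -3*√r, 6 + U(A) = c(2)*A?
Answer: -1612*√7/7 ≈ -609.28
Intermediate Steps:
c(M) = -12*M
U(A) = -6 - 24*A (U(A) = -6 + (-12*2)*A = -6 - 24*A)
D(1/(U(-3) - 3))*1612 = -3/√((-6 - 24*(-3)) - 3)*1612 = -3/√((-6 + 72) - 3)*1612 = -3/√(66 - 3)*1612 = -3*√7/21*1612 = -√7/7*1612 = -1612*√7/7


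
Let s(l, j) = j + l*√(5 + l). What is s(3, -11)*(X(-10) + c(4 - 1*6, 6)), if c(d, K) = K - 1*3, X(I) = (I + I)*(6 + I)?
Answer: -913 + 498*√2 ≈ -208.72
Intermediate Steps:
X(I) = 2*I*(6 + I) (X(I) = (2*I)*(6 + I) = 2*I*(6 + I))
c(d, K) = -3 + K (c(d, K) = K - 3 = -3 + K)
s(3, -11)*(X(-10) + c(4 - 1*6, 6)) = (-11 + 3*√(5 + 3))*(2*(-10)*(6 - 10) + (-3 + 6)) = (-11 + 3*√8)*(2*(-10)*(-4) + 3) = (-11 + 3*(2*√2))*(80 + 3) = (-11 + 6*√2)*83 = -913 + 498*√2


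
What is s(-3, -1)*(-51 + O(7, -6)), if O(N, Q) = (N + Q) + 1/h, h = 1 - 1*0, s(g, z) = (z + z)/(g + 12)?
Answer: 98/9 ≈ 10.889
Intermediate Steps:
s(g, z) = 2*z/(12 + g) (s(g, z) = (2*z)/(12 + g) = 2*z/(12 + g))
h = 1 (h = 1 + 0 = 1)
O(N, Q) = 1 + N + Q (O(N, Q) = (N + Q) + 1/1 = (N + Q) + 1 = 1 + N + Q)
s(-3, -1)*(-51 + O(7, -6)) = (2*(-1)/(12 - 3))*(-51 + (1 + 7 - 6)) = (2*(-1)/9)*(-51 + 2) = (2*(-1)*(⅑))*(-49) = -2/9*(-49) = 98/9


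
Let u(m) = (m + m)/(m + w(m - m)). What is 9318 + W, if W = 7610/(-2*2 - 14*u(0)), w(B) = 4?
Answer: 14831/2 ≈ 7415.5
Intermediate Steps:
u(m) = 2*m/(4 + m) (u(m) = (m + m)/(m + 4) = (2*m)/(4 + m) = 2*m/(4 + m))
W = -3805/2 (W = 7610/(-2*2 - 28*0/(4 + 0)) = 7610/(-4 - 28*0/4) = 7610/(-4 - 14*0) = 7610/(-4 + 0) = 7610/(-4) = 7610*(-¼) = -3805/2 ≈ -1902.5)
9318 + W = 9318 - 3805/2 = 14831/2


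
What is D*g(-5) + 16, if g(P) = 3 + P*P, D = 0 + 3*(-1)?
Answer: -68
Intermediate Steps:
D = -3 (D = 0 - 3 = -3)
g(P) = 3 + P²
D*g(-5) + 16 = -3*(3 + (-5)²) + 16 = -3*(3 + 25) + 16 = -3*28 + 16 = -84 + 16 = -68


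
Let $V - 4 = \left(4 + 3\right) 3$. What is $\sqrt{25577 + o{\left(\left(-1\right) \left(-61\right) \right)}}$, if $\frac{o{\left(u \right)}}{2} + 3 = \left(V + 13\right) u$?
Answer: $\sqrt{30207} \approx 173.8$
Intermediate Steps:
$V = 25$ ($V = 4 + \left(4 + 3\right) 3 = 4 + 7 \cdot 3 = 4 + 21 = 25$)
$o{\left(u \right)} = -6 + 76 u$ ($o{\left(u \right)} = -6 + 2 \left(25 + 13\right) u = -6 + 2 \cdot 38 u = -6 + 76 u$)
$\sqrt{25577 + o{\left(\left(-1\right) \left(-61\right) \right)}} = \sqrt{25577 - \left(6 - 76 \left(\left(-1\right) \left(-61\right)\right)\right)} = \sqrt{25577 + \left(-6 + 76 \cdot 61\right)} = \sqrt{25577 + \left(-6 + 4636\right)} = \sqrt{25577 + 4630} = \sqrt{30207}$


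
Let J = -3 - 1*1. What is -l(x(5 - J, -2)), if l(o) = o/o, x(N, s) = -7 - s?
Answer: -1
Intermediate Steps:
J = -4 (J = -3 - 1 = -4)
l(o) = 1
-l(x(5 - J, -2)) = -1*1 = -1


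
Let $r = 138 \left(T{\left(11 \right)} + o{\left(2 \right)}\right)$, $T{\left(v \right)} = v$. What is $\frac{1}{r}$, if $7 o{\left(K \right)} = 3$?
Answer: $\frac{7}{11040} \approx 0.00063406$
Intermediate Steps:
$o{\left(K \right)} = \frac{3}{7}$ ($o{\left(K \right)} = \frac{1}{7} \cdot 3 = \frac{3}{7}$)
$r = \frac{11040}{7}$ ($r = 138 \left(11 + \frac{3}{7}\right) = 138 \cdot \frac{80}{7} = \frac{11040}{7} \approx 1577.1$)
$\frac{1}{r} = \frac{1}{\frac{11040}{7}} = \frac{7}{11040}$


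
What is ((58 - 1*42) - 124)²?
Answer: 11664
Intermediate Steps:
((58 - 1*42) - 124)² = ((58 - 42) - 124)² = (16 - 124)² = (-108)² = 11664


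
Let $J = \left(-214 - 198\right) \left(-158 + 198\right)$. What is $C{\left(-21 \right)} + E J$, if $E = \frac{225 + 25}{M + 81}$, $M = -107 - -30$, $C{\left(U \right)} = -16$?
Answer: $-1030016$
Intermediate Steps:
$M = -77$ ($M = -107 + 30 = -77$)
$J = -16480$ ($J = \left(-412\right) 40 = -16480$)
$E = \frac{125}{2}$ ($E = \frac{225 + 25}{-77 + 81} = \frac{250}{4} = 250 \cdot \frac{1}{4} = \frac{125}{2} \approx 62.5$)
$C{\left(-21 \right)} + E J = -16 + \frac{125}{2} \left(-16480\right) = -16 - 1030000 = -1030016$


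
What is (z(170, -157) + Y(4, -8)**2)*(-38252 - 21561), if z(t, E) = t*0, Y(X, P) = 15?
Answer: -13457925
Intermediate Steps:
z(t, E) = 0
(z(170, -157) + Y(4, -8)**2)*(-38252 - 21561) = (0 + 15**2)*(-38252 - 21561) = (0 + 225)*(-59813) = 225*(-59813) = -13457925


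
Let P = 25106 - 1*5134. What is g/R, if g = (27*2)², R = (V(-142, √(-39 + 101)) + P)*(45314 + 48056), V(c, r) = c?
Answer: 243/154293925 ≈ 1.5749e-6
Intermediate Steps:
P = 19972 (P = 25106 - 5134 = 19972)
R = 1851527100 (R = (-142 + 19972)*(45314 + 48056) = 19830*93370 = 1851527100)
g = 2916 (g = 54² = 2916)
g/R = 2916/1851527100 = 2916*(1/1851527100) = 243/154293925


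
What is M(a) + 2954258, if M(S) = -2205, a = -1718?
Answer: 2952053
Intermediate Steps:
M(a) + 2954258 = -2205 + 2954258 = 2952053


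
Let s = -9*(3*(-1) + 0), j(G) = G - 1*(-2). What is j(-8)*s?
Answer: -162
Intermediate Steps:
j(G) = 2 + G (j(G) = G + 2 = 2 + G)
s = 27 (s = -9*(-3 + 0) = -9*(-3) = 27)
j(-8)*s = (2 - 8)*27 = -6*27 = -162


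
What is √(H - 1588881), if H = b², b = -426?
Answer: I*√1407405 ≈ 1186.3*I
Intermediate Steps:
H = 181476 (H = (-426)² = 181476)
√(H - 1588881) = √(181476 - 1588881) = √(-1407405) = I*√1407405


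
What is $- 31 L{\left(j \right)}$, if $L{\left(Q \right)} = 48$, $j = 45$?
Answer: $-1488$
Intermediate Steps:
$- 31 L{\left(j \right)} = \left(-31\right) 48 = -1488$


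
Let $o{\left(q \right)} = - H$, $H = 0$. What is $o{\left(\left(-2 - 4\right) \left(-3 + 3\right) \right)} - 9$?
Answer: $-9$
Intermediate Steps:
$o{\left(q \right)} = 0$ ($o{\left(q \right)} = \left(-1\right) 0 = 0$)
$o{\left(\left(-2 - 4\right) \left(-3 + 3\right) \right)} - 9 = 0 - 9 = -9$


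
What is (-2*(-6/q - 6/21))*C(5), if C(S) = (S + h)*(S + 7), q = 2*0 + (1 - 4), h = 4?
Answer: -2592/7 ≈ -370.29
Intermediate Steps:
q = -3 (q = 0 - 3 = -3)
C(S) = (4 + S)*(7 + S) (C(S) = (S + 4)*(S + 7) = (4 + S)*(7 + S))
(-2*(-6/q - 6/21))*C(5) = (-2*(-6/(-3) - 6/21))*(28 + 5**2 + 11*5) = (-2*(-6*(-1/3) - 6*1/21))*(28 + 25 + 55) = -2*(2 - 2/7)*108 = -2*12/7*108 = -24/7*108 = -2592/7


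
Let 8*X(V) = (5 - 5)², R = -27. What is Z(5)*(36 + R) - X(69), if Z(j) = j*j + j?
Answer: 270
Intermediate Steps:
Z(j) = j + j² (Z(j) = j² + j = j + j²)
X(V) = 0 (X(V) = (5 - 5)²/8 = (⅛)*0² = (⅛)*0 = 0)
Z(5)*(36 + R) - X(69) = (5*(1 + 5))*(36 - 27) - 1*0 = (5*6)*9 + 0 = 30*9 + 0 = 270 + 0 = 270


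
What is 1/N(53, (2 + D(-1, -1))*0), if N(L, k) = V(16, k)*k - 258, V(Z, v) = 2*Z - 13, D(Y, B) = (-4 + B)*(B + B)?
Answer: -1/258 ≈ -0.0038760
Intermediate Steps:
D(Y, B) = 2*B*(-4 + B) (D(Y, B) = (-4 + B)*(2*B) = 2*B*(-4 + B))
V(Z, v) = -13 + 2*Z
N(L, k) = -258 + 19*k (N(L, k) = (-13 + 2*16)*k - 258 = (-13 + 32)*k - 258 = 19*k - 258 = -258 + 19*k)
1/N(53, (2 + D(-1, -1))*0) = 1/(-258 + 19*((2 + 2*(-1)*(-4 - 1))*0)) = 1/(-258 + 19*((2 + 2*(-1)*(-5))*0)) = 1/(-258 + 19*((2 + 10)*0)) = 1/(-258 + 19*(12*0)) = 1/(-258 + 19*0) = 1/(-258 + 0) = 1/(-258) = -1/258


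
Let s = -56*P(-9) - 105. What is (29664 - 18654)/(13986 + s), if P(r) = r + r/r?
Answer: 11010/14329 ≈ 0.76837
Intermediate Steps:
P(r) = 1 + r (P(r) = r + 1 = 1 + r)
s = 343 (s = -56*(1 - 9) - 105 = -56*(-8) - 105 = 448 - 105 = 343)
(29664 - 18654)/(13986 + s) = (29664 - 18654)/(13986 + 343) = 11010/14329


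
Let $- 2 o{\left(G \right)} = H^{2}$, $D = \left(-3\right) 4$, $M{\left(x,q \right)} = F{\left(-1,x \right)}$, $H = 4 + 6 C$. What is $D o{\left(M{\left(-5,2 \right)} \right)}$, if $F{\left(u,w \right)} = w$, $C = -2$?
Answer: $384$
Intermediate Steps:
$H = -8$ ($H = 4 + 6 \left(-2\right) = 4 - 12 = -8$)
$M{\left(x,q \right)} = x$
$D = -12$
$o{\left(G \right)} = -32$ ($o{\left(G \right)} = - \frac{\left(-8\right)^{2}}{2} = \left(- \frac{1}{2}\right) 64 = -32$)
$D o{\left(M{\left(-5,2 \right)} \right)} = \left(-12\right) \left(-32\right) = 384$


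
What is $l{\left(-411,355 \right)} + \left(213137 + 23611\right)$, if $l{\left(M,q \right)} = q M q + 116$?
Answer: $-51559411$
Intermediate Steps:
$l{\left(M,q \right)} = 116 + M q^{2}$ ($l{\left(M,q \right)} = M q q + 116 = M q^{2} + 116 = 116 + M q^{2}$)
$l{\left(-411,355 \right)} + \left(213137 + 23611\right) = \left(116 - 411 \cdot 355^{2}\right) + \left(213137 + 23611\right) = \left(116 - 51796275\right) + 236748 = -51796159 + 236748 = -51559411$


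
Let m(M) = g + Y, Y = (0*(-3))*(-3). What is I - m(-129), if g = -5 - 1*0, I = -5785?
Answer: -5780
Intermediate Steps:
Y = 0 (Y = 0*(-3) = 0)
g = -5 (g = -5 + 0 = -5)
m(M) = -5 (m(M) = -5 + 0 = -5)
I - m(-129) = -5785 - 1*(-5) = -5785 + 5 = -5780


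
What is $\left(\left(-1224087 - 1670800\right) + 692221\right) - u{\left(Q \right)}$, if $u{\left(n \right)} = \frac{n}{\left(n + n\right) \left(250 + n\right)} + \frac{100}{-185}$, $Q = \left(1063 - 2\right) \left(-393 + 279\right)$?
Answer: $- \frac{19674419339739}{8932096} \approx -2.2027 \cdot 10^{6}$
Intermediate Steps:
$Q = -120954$ ($Q = 1061 \left(-114\right) = -120954$)
$u{\left(n \right)} = - \frac{20}{37} + \frac{1}{2 \left(250 + n\right)}$ ($u{\left(n \right)} = \frac{n}{2 n \left(250 + n\right)} + 100 \left(- \frac{1}{185}\right) = \frac{n}{2 n \left(250 + n\right)} - \frac{20}{37} = n \frac{1}{2 n \left(250 + n\right)} - \frac{20}{37} = \frac{1}{2 \left(250 + n\right)} - \frac{20}{37} = - \frac{20}{37} + \frac{1}{2 \left(250 + n\right)}$)
$\left(\left(-1224087 - 1670800\right) + 692221\right) - u{\left(Q \right)} = \left(\left(-1224087 - 1670800\right) + 692221\right) - \frac{-9963 - -4838160}{74 \left(250 - 120954\right)} = \left(-2894887 + 692221\right) - \frac{-9963 + 4838160}{74 \left(-120704\right)} = -2202666 - \frac{1}{74} \left(- \frac{1}{120704}\right) 4828197 = -2202666 - - \frac{4828197}{8932096} = -2202666 + \frac{4828197}{8932096} = - \frac{19674419339739}{8932096}$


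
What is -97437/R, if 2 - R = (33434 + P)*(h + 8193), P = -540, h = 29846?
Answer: 97437/1251254864 ≈ 7.7871e-5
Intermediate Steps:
R = -1251254864 (R = 2 - (33434 - 540)*(29846 + 8193) = 2 - 32894*38039 = 2 - 1*1251254866 = 2 - 1251254866 = -1251254864)
-97437/R = -97437/(-1251254864) = -97437*(-1/1251254864) = 97437/1251254864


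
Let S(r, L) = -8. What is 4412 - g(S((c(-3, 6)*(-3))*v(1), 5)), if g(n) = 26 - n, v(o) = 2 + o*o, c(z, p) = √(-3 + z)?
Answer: 4378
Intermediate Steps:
v(o) = 2 + o²
4412 - g(S((c(-3, 6)*(-3))*v(1), 5)) = 4412 - (26 - 1*(-8)) = 4412 - (26 + 8) = 4412 - 1*34 = 4412 - 34 = 4378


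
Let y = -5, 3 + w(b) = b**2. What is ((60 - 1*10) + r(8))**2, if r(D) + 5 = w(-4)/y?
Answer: 44944/25 ≈ 1797.8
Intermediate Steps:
w(b) = -3 + b**2
r(D) = -38/5 (r(D) = -5 + (-3 + (-4)**2)/(-5) = -5 + (-3 + 16)*(-1/5) = -5 + 13*(-1/5) = -5 - 13/5 = -38/5)
((60 - 1*10) + r(8))**2 = ((60 - 1*10) - 38/5)**2 = ((60 - 10) - 38/5)**2 = (50 - 38/5)**2 = (212/5)**2 = 44944/25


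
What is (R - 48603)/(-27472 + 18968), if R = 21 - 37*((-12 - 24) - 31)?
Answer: 46103/8504 ≈ 5.4213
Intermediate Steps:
R = 2500 (R = 21 - 37*(-36 - 31) = 21 - 37*(-67) = 21 + 2479 = 2500)
(R - 48603)/(-27472 + 18968) = (2500 - 48603)/(-27472 + 18968) = -46103/(-8504) = -46103*(-1/8504) = 46103/8504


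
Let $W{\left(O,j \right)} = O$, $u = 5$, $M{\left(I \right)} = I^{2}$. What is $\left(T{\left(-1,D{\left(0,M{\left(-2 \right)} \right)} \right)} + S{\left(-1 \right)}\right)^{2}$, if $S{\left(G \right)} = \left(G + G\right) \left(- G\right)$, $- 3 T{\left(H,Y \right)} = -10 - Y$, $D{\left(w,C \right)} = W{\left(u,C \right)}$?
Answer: $9$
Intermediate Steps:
$D{\left(w,C \right)} = 5$
$T{\left(H,Y \right)} = \frac{10}{3} + \frac{Y}{3}$ ($T{\left(H,Y \right)} = - \frac{-10 - Y}{3} = \frac{10}{3} + \frac{Y}{3}$)
$S{\left(G \right)} = - 2 G^{2}$ ($S{\left(G \right)} = 2 G \left(- G\right) = - 2 G^{2}$)
$\left(T{\left(-1,D{\left(0,M{\left(-2 \right)} \right)} \right)} + S{\left(-1 \right)}\right)^{2} = \left(\left(\frac{10}{3} + \frac{1}{3} \cdot 5\right) - 2 \left(-1\right)^{2}\right)^{2} = \left(\left(\frac{10}{3} + \frac{5}{3}\right) - 2\right)^{2} = \left(5 - 2\right)^{2} = 3^{2} = 9$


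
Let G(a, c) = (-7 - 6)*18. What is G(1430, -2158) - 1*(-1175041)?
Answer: 1174807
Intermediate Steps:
G(a, c) = -234 (G(a, c) = -13*18 = -234)
G(1430, -2158) - 1*(-1175041) = -234 - 1*(-1175041) = -234 + 1175041 = 1174807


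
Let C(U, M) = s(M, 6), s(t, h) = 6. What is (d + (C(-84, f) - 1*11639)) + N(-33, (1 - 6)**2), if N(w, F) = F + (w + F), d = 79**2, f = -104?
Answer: -5375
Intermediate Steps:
C(U, M) = 6
d = 6241
N(w, F) = w + 2*F (N(w, F) = F + (F + w) = w + 2*F)
(d + (C(-84, f) - 1*11639)) + N(-33, (1 - 6)**2) = (6241 + (6 - 1*11639)) + (-33 + 2*(1 - 6)**2) = (6241 + (6 - 11639)) + (-33 + 2*(-5)**2) = (6241 - 11633) + (-33 + 2*25) = -5392 + (-33 + 50) = -5392 + 17 = -5375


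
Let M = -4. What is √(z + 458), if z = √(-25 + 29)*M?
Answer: 15*√2 ≈ 21.213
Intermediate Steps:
z = -8 (z = √(-25 + 29)*(-4) = √4*(-4) = 2*(-4) = -8)
√(z + 458) = √(-8 + 458) = √450 = 15*√2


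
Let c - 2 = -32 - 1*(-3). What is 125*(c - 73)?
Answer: -12500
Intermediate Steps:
c = -27 (c = 2 + (-32 - 1*(-3)) = 2 + (-32 + 3) = 2 - 29 = -27)
125*(c - 73) = 125*(-27 - 73) = 125*(-100) = -12500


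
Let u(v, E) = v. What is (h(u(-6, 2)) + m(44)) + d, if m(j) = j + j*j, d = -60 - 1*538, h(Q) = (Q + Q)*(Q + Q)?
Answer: 1526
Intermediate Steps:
h(Q) = 4*Q² (h(Q) = (2*Q)*(2*Q) = 4*Q²)
d = -598 (d = -60 - 538 = -598)
m(j) = j + j²
(h(u(-6, 2)) + m(44)) + d = (4*(-6)² + 44*(1 + 44)) - 598 = (4*36 + 44*45) - 598 = (144 + 1980) - 598 = 2124 - 598 = 1526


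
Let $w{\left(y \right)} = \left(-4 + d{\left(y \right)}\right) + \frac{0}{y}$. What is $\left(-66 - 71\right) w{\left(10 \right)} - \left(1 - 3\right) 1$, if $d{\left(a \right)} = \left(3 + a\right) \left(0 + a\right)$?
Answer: $-17260$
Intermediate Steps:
$d{\left(a \right)} = a \left(3 + a\right)$ ($d{\left(a \right)} = \left(3 + a\right) a = a \left(3 + a\right)$)
$w{\left(y \right)} = -4 + y \left(3 + y\right)$ ($w{\left(y \right)} = \left(-4 + y \left(3 + y\right)\right) + \frac{0}{y} = \left(-4 + y \left(3 + y\right)\right) + 0 = -4 + y \left(3 + y\right)$)
$\left(-66 - 71\right) w{\left(10 \right)} - \left(1 - 3\right) 1 = \left(-66 - 71\right) \left(-4 + 10 \left(3 + 10\right)\right) - \left(1 - 3\right) 1 = \left(-66 - 71\right) \left(-4 + 10 \cdot 13\right) - \left(-2\right) 1 = - 137 \left(-4 + 130\right) - -2 = \left(-137\right) 126 + 2 = -17262 + 2 = -17260$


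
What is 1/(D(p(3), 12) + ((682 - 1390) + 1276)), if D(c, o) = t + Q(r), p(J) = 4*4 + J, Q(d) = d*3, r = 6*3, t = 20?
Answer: 1/642 ≈ 0.0015576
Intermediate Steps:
r = 18
Q(d) = 3*d
p(J) = 16 + J
D(c, o) = 74 (D(c, o) = 20 + 3*18 = 20 + 54 = 74)
1/(D(p(3), 12) + ((682 - 1390) + 1276)) = 1/(74 + ((682 - 1390) + 1276)) = 1/(74 + (-708 + 1276)) = 1/(74 + 568) = 1/642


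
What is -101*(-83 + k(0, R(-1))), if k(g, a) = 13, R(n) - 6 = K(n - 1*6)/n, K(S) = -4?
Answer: 7070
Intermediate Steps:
R(n) = 6 - 4/n
-101*(-83 + k(0, R(-1))) = -101*(-83 + 13) = -101*(-70) = 7070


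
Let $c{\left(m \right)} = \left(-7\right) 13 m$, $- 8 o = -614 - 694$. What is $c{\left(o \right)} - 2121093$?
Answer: $- \frac{4271943}{2} \approx -2.136 \cdot 10^{6}$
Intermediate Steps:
$o = \frac{327}{2}$ ($o = - \frac{-614 - 694}{8} = \left(- \frac{1}{8}\right) \left(-1308\right) = \frac{327}{2} \approx 163.5$)
$c{\left(m \right)} = - 91 m$
$c{\left(o \right)} - 2121093 = \left(-91\right) \frac{327}{2} - 2121093 = - \frac{29757}{2} - 2121093 = - \frac{4271943}{2}$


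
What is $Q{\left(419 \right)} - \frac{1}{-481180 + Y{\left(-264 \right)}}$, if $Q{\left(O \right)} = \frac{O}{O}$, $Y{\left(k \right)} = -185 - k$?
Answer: $\frac{481102}{481101} \approx 1.0$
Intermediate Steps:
$Q{\left(O \right)} = 1$
$Q{\left(419 \right)} - \frac{1}{-481180 + Y{\left(-264 \right)}} = 1 - \frac{1}{-481180 - -79} = 1 - \frac{1}{-481180 + \left(-185 + 264\right)} = 1 - \frac{1}{-481180 + 79} = 1 - \frac{1}{-481101} = 1 - - \frac{1}{481101} = 1 + \frac{1}{481101} = \frac{481102}{481101}$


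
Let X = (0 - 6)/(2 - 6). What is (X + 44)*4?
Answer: 182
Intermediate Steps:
X = 3/2 (X = -6/(-4) = -6*(-¼) = 3/2 ≈ 1.5000)
(X + 44)*4 = (3/2 + 44)*4 = (91/2)*4 = 182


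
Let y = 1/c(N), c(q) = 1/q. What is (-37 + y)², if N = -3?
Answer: 1600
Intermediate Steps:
y = -3 (y = 1/(1/(-3)) = 1/(-⅓) = -3)
(-37 + y)² = (-37 - 3)² = (-40)² = 1600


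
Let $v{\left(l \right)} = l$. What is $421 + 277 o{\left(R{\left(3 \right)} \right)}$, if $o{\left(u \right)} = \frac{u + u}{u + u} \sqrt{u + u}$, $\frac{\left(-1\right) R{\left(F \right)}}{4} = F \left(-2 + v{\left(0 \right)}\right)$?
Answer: $421 + 1108 \sqrt{3} \approx 2340.1$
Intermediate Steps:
$R{\left(F \right)} = 8 F$ ($R{\left(F \right)} = - 4 F \left(-2 + 0\right) = - 4 F \left(-2\right) = - 4 \left(- 2 F\right) = 8 F$)
$o{\left(u \right)} = \sqrt{2} \sqrt{u}$ ($o{\left(u \right)} = \frac{2 u}{2 u} \sqrt{2 u} = 2 u \frac{1}{2 u} \sqrt{2} \sqrt{u} = 1 \sqrt{2} \sqrt{u} = \sqrt{2} \sqrt{u}$)
$421 + 277 o{\left(R{\left(3 \right)} \right)} = 421 + 277 \sqrt{2} \sqrt{8 \cdot 3} = 421 + 277 \sqrt{2} \sqrt{24} = 421 + 277 \sqrt{2} \cdot 2 \sqrt{6} = 421 + 277 \cdot 4 \sqrt{3} = 421 + 1108 \sqrt{3}$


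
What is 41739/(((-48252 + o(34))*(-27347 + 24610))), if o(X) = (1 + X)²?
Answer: 41739/128712899 ≈ 0.00032428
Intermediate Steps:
41739/(((-48252 + o(34))*(-27347 + 24610))) = 41739/(((-48252 + (1 + 34)²)*(-27347 + 24610))) = 41739/(((-48252 + 35²)*(-2737))) = 41739/(((-48252 + 1225)*(-2737))) = 41739/((-47027*(-2737))) = 41739/128712899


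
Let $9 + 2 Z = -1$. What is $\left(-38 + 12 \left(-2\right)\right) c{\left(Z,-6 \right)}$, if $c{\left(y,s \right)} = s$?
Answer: $372$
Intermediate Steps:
$Z = -5$ ($Z = - \frac{9}{2} + \frac{1}{2} \left(-1\right) = - \frac{9}{2} - \frac{1}{2} = -5$)
$\left(-38 + 12 \left(-2\right)\right) c{\left(Z,-6 \right)} = \left(-38 + 12 \left(-2\right)\right) \left(-6\right) = \left(-38 - 24\right) \left(-6\right) = \left(-62\right) \left(-6\right) = 372$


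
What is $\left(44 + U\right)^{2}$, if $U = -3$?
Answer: $1681$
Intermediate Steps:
$\left(44 + U\right)^{2} = \left(44 - 3\right)^{2} = 41^{2} = 1681$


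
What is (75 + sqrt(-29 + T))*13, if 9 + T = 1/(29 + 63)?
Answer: 975 + 13*I*sqrt(80385)/46 ≈ 975.0 + 80.126*I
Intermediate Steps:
T = -827/92 (T = -9 + 1/(29 + 63) = -9 + 1/92 = -827/92 ≈ -8.9891)
(75 + sqrt(-29 + T))*13 = (75 + sqrt(-29 - 827/92))*13 = (75 + sqrt(-3495/92))*13 = (75 + I*sqrt(80385)/46)*13 = 975 + 13*I*sqrt(80385)/46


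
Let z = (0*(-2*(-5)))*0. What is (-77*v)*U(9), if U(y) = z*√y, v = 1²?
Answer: 0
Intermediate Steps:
z = 0 (z = (0*10)*0 = 0*0 = 0)
v = 1
U(y) = 0 (U(y) = 0*√y = 0)
(-77*v)*U(9) = -77*1*0 = -77*0 = 0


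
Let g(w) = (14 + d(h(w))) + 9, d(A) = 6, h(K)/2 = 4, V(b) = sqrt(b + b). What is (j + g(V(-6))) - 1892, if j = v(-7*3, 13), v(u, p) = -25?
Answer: -1888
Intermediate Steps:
V(b) = sqrt(2)*sqrt(b) (V(b) = sqrt(2*b) = sqrt(2)*sqrt(b))
h(K) = 8 (h(K) = 2*4 = 8)
j = -25
g(w) = 29 (g(w) = (14 + 6) + 9 = 20 + 9 = 29)
(j + g(V(-6))) - 1892 = (-25 + 29) - 1892 = 4 - 1892 = -1888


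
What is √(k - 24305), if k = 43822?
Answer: √19517 ≈ 139.70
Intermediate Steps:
√(k - 24305) = √(43822 - 24305) = √19517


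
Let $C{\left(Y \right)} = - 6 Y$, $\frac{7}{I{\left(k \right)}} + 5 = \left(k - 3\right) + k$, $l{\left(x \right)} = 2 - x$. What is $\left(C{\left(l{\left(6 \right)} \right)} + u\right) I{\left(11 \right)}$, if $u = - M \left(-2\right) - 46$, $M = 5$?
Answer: $-6$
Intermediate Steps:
$I{\left(k \right)} = \frac{7}{-8 + 2 k}$ ($I{\left(k \right)} = \frac{7}{-5 + \left(\left(k - 3\right) + k\right)} = \frac{7}{-5 + \left(\left(-3 + k\right) + k\right)} = \frac{7}{-5 + \left(-3 + 2 k\right)} = \frac{7}{-8 + 2 k}$)
$u = -36$ ($u = \left(-1\right) 5 \left(-2\right) - 46 = \left(-5\right) \left(-2\right) - 46 = 10 - 46 = -36$)
$\left(C{\left(l{\left(6 \right)} \right)} + u\right) I{\left(11 \right)} = \left(- 6 \left(2 - 6\right) - 36\right) \frac{7}{2 \left(-4 + 11\right)} = \left(- 6 \left(2 - 6\right) - 36\right) \frac{7}{2 \cdot 7} = \left(\left(-6\right) \left(-4\right) - 36\right) \frac{7}{2} \cdot \frac{1}{7} = \left(24 - 36\right) \frac{1}{2} = \left(-12\right) \frac{1}{2} = -6$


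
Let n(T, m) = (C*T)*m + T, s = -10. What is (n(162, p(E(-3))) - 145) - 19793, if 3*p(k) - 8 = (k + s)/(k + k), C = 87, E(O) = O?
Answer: 27987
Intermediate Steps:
p(k) = 8/3 + (-10 + k)/(6*k) (p(k) = 8/3 + ((k - 10)/(k + k))/3 = 8/3 + ((-10 + k)/((2*k)))/3 = 8/3 + ((-10 + k)*(1/(2*k)))/3 = 8/3 + ((-10 + k)/(2*k))/3 = 8/3 + (-10 + k)/(6*k))
n(T, m) = T + 87*T*m (n(T, m) = (87*T)*m + T = 87*T*m + T = T + 87*T*m)
(n(162, p(E(-3))) - 145) - 19793 = (162*(1 + 87*((1/6)*(-10 + 17*(-3))/(-3))) - 145) - 19793 = (162*(1 + 87*((1/6)*(-1/3)*(-10 - 51))) - 145) - 19793 = (162*(1 + 87*((1/6)*(-1/3)*(-61))) - 145) - 19793 = (162*(1 + 87*(61/18)) - 145) - 19793 = (162*(1 + 1769/6) - 145) - 19793 = (162*(1775/6) - 145) - 19793 = (47925 - 145) - 19793 = 47780 - 19793 = 27987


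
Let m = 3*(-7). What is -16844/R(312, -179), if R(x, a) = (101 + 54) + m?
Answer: -8422/67 ≈ -125.70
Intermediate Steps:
m = -21
R(x, a) = 134 (R(x, a) = (101 + 54) - 21 = 155 - 21 = 134)
-16844/R(312, -179) = -16844/134 = -16844*1/134 = -8422/67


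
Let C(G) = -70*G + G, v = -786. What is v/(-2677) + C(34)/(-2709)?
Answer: 2803172/2417331 ≈ 1.1596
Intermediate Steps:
C(G) = -69*G
v/(-2677) + C(34)/(-2709) = -786/(-2677) - 69*34/(-2709) = -786*(-1/2677) - 2346*(-1/2709) = 786/2677 + 782/903 = 2803172/2417331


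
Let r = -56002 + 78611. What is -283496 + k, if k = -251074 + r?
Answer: -511961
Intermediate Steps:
r = 22609
k = -228465 (k = -251074 + 22609 = -228465)
-283496 + k = -283496 - 228465 = -511961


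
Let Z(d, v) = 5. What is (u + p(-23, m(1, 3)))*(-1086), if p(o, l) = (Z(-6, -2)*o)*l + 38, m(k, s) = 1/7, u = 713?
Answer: -5584212/7 ≈ -7.9775e+5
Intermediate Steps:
m(k, s) = ⅐
p(o, l) = 38 + 5*l*o (p(o, l) = (5*o)*l + 38 = 5*l*o + 38 = 38 + 5*l*o)
(u + p(-23, m(1, 3)))*(-1086) = (713 + (38 + 5*(⅐)*(-23)))*(-1086) = (713 + (38 - 115/7))*(-1086) = (713 + 151/7)*(-1086) = (5142/7)*(-1086) = -5584212/7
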